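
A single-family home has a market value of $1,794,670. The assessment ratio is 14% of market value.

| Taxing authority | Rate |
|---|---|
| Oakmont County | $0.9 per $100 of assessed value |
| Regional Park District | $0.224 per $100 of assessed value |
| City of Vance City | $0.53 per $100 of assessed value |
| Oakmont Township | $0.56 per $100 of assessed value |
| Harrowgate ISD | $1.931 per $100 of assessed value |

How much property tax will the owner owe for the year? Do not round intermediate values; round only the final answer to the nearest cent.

$10,414.47

Assessed value = $1,794,670 × 0.14 = $251,253.8
Oakmont County: $251,253.8 × 0.009 = $2,261.2842
Regional Park District: $251,253.8 × 0.00224 = $562.808512
City of Vance City: $251,253.8 × 0.0053 = $1,331.64514
Oakmont Township: $251,253.8 × 0.0056 = $1,407.02128
Harrowgate ISD: $251,253.8 × 0.01931 = $4,851.710878
Total = $2,261.2842 + $562.808512 + $1,331.64514 + $1,407.02128 + $4,851.710878 = $10,414.47001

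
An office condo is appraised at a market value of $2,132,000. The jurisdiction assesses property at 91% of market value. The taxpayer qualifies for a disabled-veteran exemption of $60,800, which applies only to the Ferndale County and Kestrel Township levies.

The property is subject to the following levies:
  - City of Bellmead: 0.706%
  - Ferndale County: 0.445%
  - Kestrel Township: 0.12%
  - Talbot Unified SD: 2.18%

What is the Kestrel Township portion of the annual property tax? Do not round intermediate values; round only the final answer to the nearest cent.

Assessed value = $2,132,000 × 0.91 = $1,940,120
Kestrel Township taxable value = $1,940,120 − $60,800 = $1,879,320
Kestrel Township levy = $1,879,320 × 0.0012 = $2,255.184

$2,255.18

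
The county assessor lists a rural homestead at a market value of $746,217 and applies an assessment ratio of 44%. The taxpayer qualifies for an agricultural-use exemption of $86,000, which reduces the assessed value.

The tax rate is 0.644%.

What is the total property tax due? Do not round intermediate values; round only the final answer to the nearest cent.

$1,560.64

Assessed value = $746,217 × 0.44 = $328,335.48
Taxable value = $328,335.48 − $86,000 = $242,335.48
Tax = $242,335.48 × 0.00644 = $1,560.6404912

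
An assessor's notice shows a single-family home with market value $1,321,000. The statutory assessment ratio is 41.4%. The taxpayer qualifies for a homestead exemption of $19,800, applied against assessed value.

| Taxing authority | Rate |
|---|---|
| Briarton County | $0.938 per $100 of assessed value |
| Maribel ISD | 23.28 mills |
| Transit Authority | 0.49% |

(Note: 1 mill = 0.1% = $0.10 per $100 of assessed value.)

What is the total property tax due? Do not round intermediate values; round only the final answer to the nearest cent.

$19,797.65

Assessed value = $1,321,000 × 0.414 = $546,894
Taxable value = $546,894 − $19,800 = $527,094
Briarton County: $527,094 × 0.00938 = $4,944.14172
Maribel ISD: $527,094 × 0.02328 = $12,270.74832
Transit Authority: $527,094 × 0.0049 = $2,582.7606
Total = $19,797.65064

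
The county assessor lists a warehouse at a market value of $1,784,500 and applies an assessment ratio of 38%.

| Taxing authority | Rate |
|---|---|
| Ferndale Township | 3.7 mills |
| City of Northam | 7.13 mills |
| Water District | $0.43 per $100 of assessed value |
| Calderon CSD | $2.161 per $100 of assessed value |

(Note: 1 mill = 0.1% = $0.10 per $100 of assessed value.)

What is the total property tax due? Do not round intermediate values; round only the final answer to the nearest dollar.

Assessed value = $1,784,500 × 0.38 = $678,110
Ferndale Township: $678,110 × 0.0037 = $2,509.007
City of Northam: $678,110 × 0.00713 = $4,834.9243
Water District: $678,110 × 0.0043 = $2,915.873
Calderon CSD: $678,110 × 0.02161 = $14,653.9571
Total = $24,913.7614

$24,914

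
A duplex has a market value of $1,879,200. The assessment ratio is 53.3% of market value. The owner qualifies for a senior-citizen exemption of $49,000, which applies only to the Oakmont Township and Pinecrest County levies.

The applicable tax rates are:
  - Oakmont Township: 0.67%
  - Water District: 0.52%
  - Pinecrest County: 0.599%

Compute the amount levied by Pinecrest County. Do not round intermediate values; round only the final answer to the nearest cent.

Assessed value = $1,879,200 × 0.533 = $1,001,613.6
Pinecrest County taxable value = $1,001,613.6 − $49,000 = $952,613.6
Pinecrest County levy = $952,613.6 × 0.00599 = $5,706.155464

$5,706.16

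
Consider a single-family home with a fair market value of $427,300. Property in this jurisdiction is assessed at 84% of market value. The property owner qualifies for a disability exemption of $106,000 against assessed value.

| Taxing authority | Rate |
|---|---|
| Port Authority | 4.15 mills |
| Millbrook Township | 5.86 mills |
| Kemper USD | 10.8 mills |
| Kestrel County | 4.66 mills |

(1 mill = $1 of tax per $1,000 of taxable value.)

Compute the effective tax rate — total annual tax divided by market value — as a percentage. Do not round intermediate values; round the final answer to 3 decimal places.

Assessed value = $427,300 × 0.84 = $358,932
Taxable value = $358,932 − $106,000 = $252,932
Port Authority: $252,932 × 0.00415 = $1,049.6678
Millbrook Township: $252,932 × 0.00586 = $1,482.18152
Kemper USD: $252,932 × 0.0108 = $2,731.6656
Kestrel County: $252,932 × 0.00466 = $1,178.66312
Total tax = $6,442.17804
Effective rate = $6,442.17804 ÷ $427,300 = 1.508% of market value

1.508%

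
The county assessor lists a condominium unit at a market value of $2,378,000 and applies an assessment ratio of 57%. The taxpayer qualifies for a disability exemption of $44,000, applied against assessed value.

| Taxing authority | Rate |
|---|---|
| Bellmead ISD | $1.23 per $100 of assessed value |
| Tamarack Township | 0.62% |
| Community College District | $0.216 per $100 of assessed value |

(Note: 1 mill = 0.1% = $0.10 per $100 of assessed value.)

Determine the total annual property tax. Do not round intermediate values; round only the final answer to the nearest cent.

$27,094.76

Assessed value = $2,378,000 × 0.57 = $1,355,460
Taxable value = $1,355,460 − $44,000 = $1,311,460
Bellmead ISD: $1,311,460 × 0.0123 = $16,130.958
Tamarack Township: $1,311,460 × 0.0062 = $8,131.052
Community College District: $1,311,460 × 0.00216 = $2,832.7536
Total = $27,094.7636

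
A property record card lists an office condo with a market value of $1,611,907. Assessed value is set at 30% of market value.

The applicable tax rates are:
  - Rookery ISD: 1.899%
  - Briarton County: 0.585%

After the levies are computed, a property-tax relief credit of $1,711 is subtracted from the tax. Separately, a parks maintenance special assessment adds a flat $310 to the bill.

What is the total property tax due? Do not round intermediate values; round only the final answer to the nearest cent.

$10,610.93

Assessed value = $1,611,907 × 0.3 = $483,572.1
Rookery ISD: $483,572.1 × 0.01899 = $9,183.034179
Briarton County: $483,572.1 × 0.00585 = $2,828.896785
Levies subtotal = $12,011.930964
After credit = $12,011.930964 − $1,711 = $10,300.930964
Total = $10,300.930964 + $310 = $10,610.930964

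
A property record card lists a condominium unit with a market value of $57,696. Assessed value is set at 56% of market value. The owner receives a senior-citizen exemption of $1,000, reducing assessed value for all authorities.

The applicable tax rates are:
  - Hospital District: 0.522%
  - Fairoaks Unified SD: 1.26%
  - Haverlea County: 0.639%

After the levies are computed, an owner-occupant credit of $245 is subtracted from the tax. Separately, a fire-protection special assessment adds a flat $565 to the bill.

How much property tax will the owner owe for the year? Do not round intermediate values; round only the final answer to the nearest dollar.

Assessed value = $57,696 × 0.56 = $32,309.76
Taxable value = $32,309.76 − $1,000 = $31,309.76
Hospital District: $31,309.76 × 0.00522 = $163.4369472
Fairoaks Unified SD: $31,309.76 × 0.0126 = $394.502976
Haverlea County: $31,309.76 × 0.00639 = $200.0693664
Levies subtotal = $758.0092896
After credit = $758.0092896 − $245 = $513.0092896
Total = $513.0092896 + $565 = $1,078.0092896

$1,078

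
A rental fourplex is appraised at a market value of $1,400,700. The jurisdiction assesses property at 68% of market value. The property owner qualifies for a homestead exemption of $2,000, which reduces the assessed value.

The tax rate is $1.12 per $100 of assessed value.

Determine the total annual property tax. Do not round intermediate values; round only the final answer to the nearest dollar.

$10,645

Assessed value = $1,400,700 × 0.68 = $952,476
Taxable value = $952,476 − $2,000 = $950,476
Tax = $950,476 × 0.0112 = $10,645.3312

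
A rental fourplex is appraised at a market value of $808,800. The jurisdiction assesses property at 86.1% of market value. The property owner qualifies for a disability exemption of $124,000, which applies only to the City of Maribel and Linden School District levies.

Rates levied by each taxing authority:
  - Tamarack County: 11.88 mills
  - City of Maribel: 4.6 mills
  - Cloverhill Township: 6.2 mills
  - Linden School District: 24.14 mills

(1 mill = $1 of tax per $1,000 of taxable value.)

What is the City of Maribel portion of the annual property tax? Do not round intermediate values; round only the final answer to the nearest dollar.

Assessed value = $808,800 × 0.861 = $696,376.8
City of Maribel taxable value = $696,376.8 − $124,000 = $572,376.8
City of Maribel levy = $572,376.8 × 0.0046 = $2,632.93328

$2,633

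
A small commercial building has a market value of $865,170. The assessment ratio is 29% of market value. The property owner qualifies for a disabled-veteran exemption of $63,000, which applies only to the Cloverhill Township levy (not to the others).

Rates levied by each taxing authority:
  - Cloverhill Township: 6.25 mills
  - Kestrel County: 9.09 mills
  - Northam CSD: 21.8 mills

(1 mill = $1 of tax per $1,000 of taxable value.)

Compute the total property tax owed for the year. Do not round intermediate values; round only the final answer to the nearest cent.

Assessed value = $865,170 × 0.29 = $250,899.3
Cloverhill Township: ($250,899.3 − $63,000) × 0.00625 = $187,899.3 × 0.00625 = $1,174.370625
Kestrel County: $250,899.3 × 0.00909 = $2,280.674637
Northam CSD: $250,899.3 × 0.0218 = $5,469.60474
Total = $8,924.650002

$8,924.65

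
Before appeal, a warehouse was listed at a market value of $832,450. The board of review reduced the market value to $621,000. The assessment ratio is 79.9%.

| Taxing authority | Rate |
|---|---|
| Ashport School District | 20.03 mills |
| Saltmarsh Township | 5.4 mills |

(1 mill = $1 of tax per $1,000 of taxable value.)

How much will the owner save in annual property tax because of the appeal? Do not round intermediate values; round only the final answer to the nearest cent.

$4,296.36

Old assessed value = $832,450 × 0.799 = $665,127.55
New assessed value = $621,000 × 0.799 = $496,179
Combined rate = 0.02003 + 0.0054 = 0.02543
Old tax = $665,127.55 × 0.02543 = $16,914.1935965
New tax = $496,179 × 0.02543 = $12,617.83197
Reduction = $16,914.1935965 − $12,617.83197 = $4,296.3616265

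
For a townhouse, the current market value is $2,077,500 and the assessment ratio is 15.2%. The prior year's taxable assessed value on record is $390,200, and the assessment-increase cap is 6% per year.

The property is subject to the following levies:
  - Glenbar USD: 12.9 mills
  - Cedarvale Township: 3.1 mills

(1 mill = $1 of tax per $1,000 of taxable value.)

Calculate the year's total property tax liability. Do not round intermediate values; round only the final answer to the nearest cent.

$5,052.48

Uncapped assessed value = $2,077,500 × 0.152 = $315,780
Cap limit = $390,200 × 1.06 = $413,612
Taxable assessed value = min($315,780, $413,612) = $315,780 (cap does not bind)
Glenbar USD: $315,780 × 0.0129 = $4,073.562
Cedarvale Township: $315,780 × 0.0031 = $978.918
Total = $5,052.48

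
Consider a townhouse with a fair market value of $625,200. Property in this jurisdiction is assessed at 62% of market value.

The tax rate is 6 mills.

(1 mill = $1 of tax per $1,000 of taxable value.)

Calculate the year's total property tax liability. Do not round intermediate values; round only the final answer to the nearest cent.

Assessed value = $625,200 × 0.62 = $387,624
Tax = $387,624 × 0.006 = $2,325.744

$2,325.74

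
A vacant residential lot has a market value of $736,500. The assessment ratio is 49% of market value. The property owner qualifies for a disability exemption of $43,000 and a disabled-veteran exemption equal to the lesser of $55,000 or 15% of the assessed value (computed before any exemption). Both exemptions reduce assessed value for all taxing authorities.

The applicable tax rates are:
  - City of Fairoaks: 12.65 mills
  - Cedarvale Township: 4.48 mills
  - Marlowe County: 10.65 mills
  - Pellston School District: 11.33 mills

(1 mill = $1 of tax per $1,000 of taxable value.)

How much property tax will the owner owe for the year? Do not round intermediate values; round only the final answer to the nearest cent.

Assessed value = $736,500 × 0.49 = $360,885
Disabled-veteran exemption = min($55,000, 15% × $360,885) = min($55,000, $54,132.75) = $54,132.75 (percentage binds)
Taxable value = $360,885 − $43,000 − $54,132.75 = $263,752.25
City of Fairoaks: $263,752.25 × 0.01265 = $3,336.4659625
Cedarvale Township: $263,752.25 × 0.00448 = $1,181.61008
Marlowe County: $263,752.25 × 0.01065 = $2,808.9614625
Pellston School District: $263,752.25 × 0.01133 = $2,988.3129925
Total = $10,315.3504975

$10,315.35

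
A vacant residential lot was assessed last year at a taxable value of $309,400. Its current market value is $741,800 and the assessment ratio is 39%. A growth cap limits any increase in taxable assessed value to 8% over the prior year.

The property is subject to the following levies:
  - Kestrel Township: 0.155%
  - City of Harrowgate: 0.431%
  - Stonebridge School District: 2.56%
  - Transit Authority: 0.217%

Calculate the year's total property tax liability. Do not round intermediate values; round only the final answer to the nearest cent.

Uncapped assessed value = $741,800 × 0.39 = $289,302
Cap limit = $309,400 × 1.08 = $334,152
Taxable assessed value = min($289,302, $334,152) = $289,302 (cap does not bind)
Kestrel Township: $289,302 × 0.00155 = $448.4181
City of Harrowgate: $289,302 × 0.00431 = $1,246.89162
Stonebridge School District: $289,302 × 0.0256 = $7,406.1312
Transit Authority: $289,302 × 0.00217 = $627.78534
Total = $9,729.22626

$9,729.23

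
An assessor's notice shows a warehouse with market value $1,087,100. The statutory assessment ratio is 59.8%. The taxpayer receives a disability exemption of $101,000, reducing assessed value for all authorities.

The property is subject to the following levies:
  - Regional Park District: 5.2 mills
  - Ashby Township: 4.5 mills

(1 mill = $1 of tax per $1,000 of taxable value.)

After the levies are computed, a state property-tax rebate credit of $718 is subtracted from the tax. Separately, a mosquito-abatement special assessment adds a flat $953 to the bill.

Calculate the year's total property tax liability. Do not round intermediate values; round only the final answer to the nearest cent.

Assessed value = $1,087,100 × 0.598 = $650,085.8
Taxable value = $650,085.8 − $101,000 = $549,085.8
Regional Park District: $549,085.8 × 0.0052 = $2,855.24616
Ashby Township: $549,085.8 × 0.0045 = $2,470.8861
Levies subtotal = $5,326.13226
After credit = $5,326.13226 − $718 = $4,608.13226
Total = $4,608.13226 + $953 = $5,561.13226

$5,561.13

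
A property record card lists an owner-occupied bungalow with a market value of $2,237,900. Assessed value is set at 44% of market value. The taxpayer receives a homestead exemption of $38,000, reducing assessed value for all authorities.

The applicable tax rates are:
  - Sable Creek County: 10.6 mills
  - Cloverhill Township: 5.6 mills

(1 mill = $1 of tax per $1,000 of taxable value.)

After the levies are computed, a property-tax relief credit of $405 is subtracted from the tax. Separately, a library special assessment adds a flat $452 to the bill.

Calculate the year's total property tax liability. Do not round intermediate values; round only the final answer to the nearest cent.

$15,383.15

Assessed value = $2,237,900 × 0.44 = $984,676
Taxable value = $984,676 − $38,000 = $946,676
Sable Creek County: $946,676 × 0.0106 = $10,034.7656
Cloverhill Township: $946,676 × 0.0056 = $5,301.3856
Levies subtotal = $15,336.1512
After credit = $15,336.1512 − $405 = $14,931.1512
Total = $14,931.1512 + $452 = $15,383.1512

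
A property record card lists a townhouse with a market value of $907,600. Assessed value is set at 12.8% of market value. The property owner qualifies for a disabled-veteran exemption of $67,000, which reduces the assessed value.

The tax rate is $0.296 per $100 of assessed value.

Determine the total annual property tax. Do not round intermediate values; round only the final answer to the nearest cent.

$145.55

Assessed value = $907,600 × 0.128 = $116,172.8
Taxable value = $116,172.8 − $67,000 = $49,172.8
Tax = $49,172.8 × 0.00296 = $145.551488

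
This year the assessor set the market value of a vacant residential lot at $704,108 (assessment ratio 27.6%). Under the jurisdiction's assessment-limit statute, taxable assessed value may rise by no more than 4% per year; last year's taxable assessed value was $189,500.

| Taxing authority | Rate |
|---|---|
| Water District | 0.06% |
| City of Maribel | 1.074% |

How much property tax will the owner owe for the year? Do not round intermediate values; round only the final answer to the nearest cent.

Uncapped assessed value = $704,108 × 0.276 = $194,333.808
Cap limit = $189,500 × 1.04 = $197,080
Taxable assessed value = min($194,333.808, $197,080) = $194,333.808 (cap does not bind)
Water District: $194,333.808 × 0.0006 = $116.6002848
City of Maribel: $194,333.808 × 0.01074 = $2,087.14509792
Total = $2,203.74538272

$2,203.75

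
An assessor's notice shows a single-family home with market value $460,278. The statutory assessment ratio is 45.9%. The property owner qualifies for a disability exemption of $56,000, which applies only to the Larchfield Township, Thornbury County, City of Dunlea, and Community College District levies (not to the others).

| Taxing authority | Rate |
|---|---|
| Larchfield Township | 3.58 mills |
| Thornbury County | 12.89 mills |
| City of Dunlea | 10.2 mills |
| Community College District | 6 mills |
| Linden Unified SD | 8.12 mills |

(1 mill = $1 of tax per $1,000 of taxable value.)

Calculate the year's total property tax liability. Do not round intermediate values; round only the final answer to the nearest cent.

$6,788.09

Assessed value = $460,278 × 0.459 = $211,267.602
Larchfield Township: ($211,267.602 − $56,000) × 0.00358 = $155,267.602 × 0.00358 = $555.85801516
Thornbury County: ($211,267.602 − $56,000) × 0.01289 = $155,267.602 × 0.01289 = $2,001.39938978
City of Dunlea: ($211,267.602 − $56,000) × 0.0102 = $155,267.602 × 0.0102 = $1,583.7295404
Community College District: ($211,267.602 − $56,000) × 0.006 = $155,267.602 × 0.006 = $931.605612
Linden Unified SD: $211,267.602 × 0.00812 = $1,715.49292824
Total = $6,788.08548558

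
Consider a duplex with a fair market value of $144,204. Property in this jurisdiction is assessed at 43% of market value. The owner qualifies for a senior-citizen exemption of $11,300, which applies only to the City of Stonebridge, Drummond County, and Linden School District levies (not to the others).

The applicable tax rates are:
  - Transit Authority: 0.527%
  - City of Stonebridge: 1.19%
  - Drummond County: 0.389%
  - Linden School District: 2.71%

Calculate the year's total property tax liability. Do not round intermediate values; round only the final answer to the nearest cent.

$2,501.63

Assessed value = $144,204 × 0.43 = $62,007.72
Transit Authority: $62,007.72 × 0.00527 = $326.7806844
City of Stonebridge: ($62,007.72 − $11,300) × 0.0119 = $50,707.72 × 0.0119 = $603.421868
Drummond County: ($62,007.72 − $11,300) × 0.00389 = $50,707.72 × 0.00389 = $197.2530308
Linden School District: ($62,007.72 − $11,300) × 0.0271 = $50,707.72 × 0.0271 = $1,374.179212
Total = $2,501.6347952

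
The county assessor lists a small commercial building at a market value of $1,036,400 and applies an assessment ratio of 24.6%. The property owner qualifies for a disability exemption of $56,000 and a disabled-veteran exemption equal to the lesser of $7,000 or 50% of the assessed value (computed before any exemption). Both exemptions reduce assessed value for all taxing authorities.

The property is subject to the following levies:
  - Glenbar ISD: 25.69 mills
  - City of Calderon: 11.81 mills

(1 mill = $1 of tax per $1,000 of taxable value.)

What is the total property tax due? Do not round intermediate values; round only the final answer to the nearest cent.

$7,198.29

Assessed value = $1,036,400 × 0.246 = $254,954.4
Disabled-veteran exemption = min($7,000, 50% × $254,954.4) = min($7,000, $127,477.2) = $7,000 (dollar cap binds)
Taxable value = $254,954.4 − $56,000 − $7,000 = $191,954.4
Glenbar ISD: $191,954.4 × 0.02569 = $4,931.308536
City of Calderon: $191,954.4 × 0.01181 = $2,266.981464
Total = $7,198.29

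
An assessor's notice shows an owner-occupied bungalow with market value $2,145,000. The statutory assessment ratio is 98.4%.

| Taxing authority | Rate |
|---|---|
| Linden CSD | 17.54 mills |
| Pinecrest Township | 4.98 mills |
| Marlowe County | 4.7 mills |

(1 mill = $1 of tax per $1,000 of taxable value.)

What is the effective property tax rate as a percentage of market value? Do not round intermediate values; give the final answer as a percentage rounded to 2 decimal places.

2.68%

Assessed value = $2,145,000 × 0.984 = $2,110,680
Linden CSD: $2,110,680 × 0.01754 = $37,021.3272
Pinecrest Township: $2,110,680 × 0.00498 = $10,511.1864
Marlowe County: $2,110,680 × 0.0047 = $9,920.196
Total tax = $57,452.7096
Effective rate = $57,452.7096 ÷ $2,145,000 = 2.68% of market value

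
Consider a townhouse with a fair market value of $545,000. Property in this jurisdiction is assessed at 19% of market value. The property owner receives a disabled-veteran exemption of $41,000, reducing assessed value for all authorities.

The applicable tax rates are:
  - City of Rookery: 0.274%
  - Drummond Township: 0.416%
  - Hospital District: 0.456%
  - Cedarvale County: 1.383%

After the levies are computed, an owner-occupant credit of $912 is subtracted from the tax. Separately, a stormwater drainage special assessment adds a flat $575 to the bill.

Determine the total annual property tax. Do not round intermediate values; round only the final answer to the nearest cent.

$1,244.89

Assessed value = $545,000 × 0.19 = $103,550
Taxable value = $103,550 − $41,000 = $62,550
City of Rookery: $62,550 × 0.00274 = $171.387
Drummond Township: $62,550 × 0.00416 = $260.208
Hospital District: $62,550 × 0.00456 = $285.228
Cedarvale County: $62,550 × 0.01383 = $865.0665
Levies subtotal = $1,581.8895
After credit = $1,581.8895 − $912 = $669.8895
Total = $669.8895 + $575 = $1,244.8895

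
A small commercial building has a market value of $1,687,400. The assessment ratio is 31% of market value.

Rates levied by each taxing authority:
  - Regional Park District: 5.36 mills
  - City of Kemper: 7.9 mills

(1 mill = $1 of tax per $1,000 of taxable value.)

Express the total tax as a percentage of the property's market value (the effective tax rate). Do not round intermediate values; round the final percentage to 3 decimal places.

0.411%

Assessed value = $1,687,400 × 0.31 = $523,094
Regional Park District: $523,094 × 0.00536 = $2,803.78384
City of Kemper: $523,094 × 0.0079 = $4,132.4426
Total tax = $6,936.22644
Effective rate = $6,936.22644 ÷ $1,687,400 = 0.411% of market value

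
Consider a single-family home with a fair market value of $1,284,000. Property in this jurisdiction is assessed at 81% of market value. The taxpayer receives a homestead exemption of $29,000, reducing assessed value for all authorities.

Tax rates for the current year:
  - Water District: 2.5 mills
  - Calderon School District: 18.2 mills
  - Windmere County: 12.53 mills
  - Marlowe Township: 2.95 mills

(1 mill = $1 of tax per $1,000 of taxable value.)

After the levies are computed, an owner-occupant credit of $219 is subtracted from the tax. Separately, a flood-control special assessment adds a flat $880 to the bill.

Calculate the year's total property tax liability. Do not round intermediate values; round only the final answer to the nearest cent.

Assessed value = $1,284,000 × 0.81 = $1,040,040
Taxable value = $1,040,040 − $29,000 = $1,011,040
Water District: $1,011,040 × 0.0025 = $2,527.6
Calderon School District: $1,011,040 × 0.0182 = $18,400.928
Windmere County: $1,011,040 × 0.01253 = $12,668.3312
Marlowe Township: $1,011,040 × 0.00295 = $2,982.568
Levies subtotal = $36,579.4272
After credit = $36,579.4272 − $219 = $36,360.4272
Total = $36,360.4272 + $880 = $37,240.4272

$37,240.43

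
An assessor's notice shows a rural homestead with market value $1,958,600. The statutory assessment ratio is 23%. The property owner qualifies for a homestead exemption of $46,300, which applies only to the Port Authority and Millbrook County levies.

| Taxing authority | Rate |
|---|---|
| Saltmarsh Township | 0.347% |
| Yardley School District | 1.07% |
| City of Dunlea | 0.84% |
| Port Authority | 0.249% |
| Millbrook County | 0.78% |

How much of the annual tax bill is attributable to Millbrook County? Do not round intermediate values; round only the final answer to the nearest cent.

$3,152.59

Assessed value = $1,958,600 × 0.23 = $450,478
Millbrook County taxable value = $450,478 − $46,300 = $404,178
Millbrook County levy = $404,178 × 0.0078 = $3,152.5884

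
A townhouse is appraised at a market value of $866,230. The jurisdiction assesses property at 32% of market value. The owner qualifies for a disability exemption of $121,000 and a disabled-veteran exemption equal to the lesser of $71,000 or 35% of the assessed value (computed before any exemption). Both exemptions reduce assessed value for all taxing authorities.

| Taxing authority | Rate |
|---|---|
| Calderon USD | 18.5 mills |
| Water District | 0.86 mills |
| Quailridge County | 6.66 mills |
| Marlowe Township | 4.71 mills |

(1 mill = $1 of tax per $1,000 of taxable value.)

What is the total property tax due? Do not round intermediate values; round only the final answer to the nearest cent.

Assessed value = $866,230 × 0.32 = $277,193.6
Disabled-veteran exemption = min($71,000, 35% × $277,193.6) = min($71,000, $97,017.76) = $71,000 (dollar cap binds)
Taxable value = $277,193.6 − $121,000 − $71,000 = $85,193.6
Calderon USD: $85,193.6 × 0.0185 = $1,576.0816
Water District: $85,193.6 × 0.00086 = $73.266496
Quailridge County: $85,193.6 × 0.00666 = $567.389376
Marlowe Township: $85,193.6 × 0.00471 = $401.261856
Total = $2,617.999328

$2,618.00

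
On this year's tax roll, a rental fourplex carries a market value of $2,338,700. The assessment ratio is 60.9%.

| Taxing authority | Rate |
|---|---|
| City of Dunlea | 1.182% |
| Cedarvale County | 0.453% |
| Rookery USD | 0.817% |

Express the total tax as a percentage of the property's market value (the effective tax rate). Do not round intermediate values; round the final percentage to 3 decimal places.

Assessed value = $2,338,700 × 0.609 = $1,424,268.3
City of Dunlea: $1,424,268.3 × 0.01182 = $16,834.851306
Cedarvale County: $1,424,268.3 × 0.00453 = $6,451.935399
Rookery USD: $1,424,268.3 × 0.00817 = $11,636.272011
Total tax = $34,923.058716
Effective rate = $34,923.058716 ÷ $2,338,700 = 1.493% of market value

1.493%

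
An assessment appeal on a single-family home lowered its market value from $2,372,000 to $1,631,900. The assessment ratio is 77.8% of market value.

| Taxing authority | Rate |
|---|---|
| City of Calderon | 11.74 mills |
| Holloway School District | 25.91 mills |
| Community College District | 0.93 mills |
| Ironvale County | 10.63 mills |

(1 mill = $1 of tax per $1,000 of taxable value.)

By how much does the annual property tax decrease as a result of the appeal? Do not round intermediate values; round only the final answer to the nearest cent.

Old assessed value = $2,372,000 × 0.778 = $1,845,416
New assessed value = $1,631,900 × 0.778 = $1,269,618.2
Combined rate = 0.01174 + 0.02591 + 0.00093 + 0.01063 = 0.04921
Old tax = $1,845,416 × 0.04921 = $90,812.92136
New tax = $1,269,618.2 × 0.04921 = $62,477.911622
Reduction = $90,812.92136 − $62,477.911622 = $28,335.009738

$28,335.01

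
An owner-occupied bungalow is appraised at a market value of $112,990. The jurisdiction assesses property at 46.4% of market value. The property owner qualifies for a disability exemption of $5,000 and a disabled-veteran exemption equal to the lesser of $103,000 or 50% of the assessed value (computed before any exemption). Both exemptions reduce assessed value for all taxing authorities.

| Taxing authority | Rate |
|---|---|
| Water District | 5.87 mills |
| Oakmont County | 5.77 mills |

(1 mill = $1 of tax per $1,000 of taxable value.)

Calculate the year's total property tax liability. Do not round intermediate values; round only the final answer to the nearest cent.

$246.93

Assessed value = $112,990 × 0.464 = $52,427.36
Disabled-veteran exemption = min($103,000, 50% × $52,427.36) = min($103,000, $26,213.68) = $26,213.68 (percentage binds)
Taxable value = $52,427.36 − $5,000 − $26,213.68 = $21,213.68
Water District: $21,213.68 × 0.00587 = $124.5243016
Oakmont County: $21,213.68 × 0.00577 = $122.4029336
Total = $246.9272352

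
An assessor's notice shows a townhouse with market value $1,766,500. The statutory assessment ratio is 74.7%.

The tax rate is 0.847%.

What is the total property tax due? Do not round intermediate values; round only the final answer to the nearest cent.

Assessed value = $1,766,500 × 0.747 = $1,319,575.5
Tax = $1,319,575.5 × 0.00847 = $11,176.804485

$11,176.80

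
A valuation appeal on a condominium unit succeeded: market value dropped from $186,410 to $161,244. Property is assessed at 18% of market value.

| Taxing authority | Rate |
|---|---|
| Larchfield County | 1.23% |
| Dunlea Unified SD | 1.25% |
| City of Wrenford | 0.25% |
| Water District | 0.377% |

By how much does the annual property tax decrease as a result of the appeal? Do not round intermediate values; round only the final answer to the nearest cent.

$140.74

Old assessed value = $186,410 × 0.18 = $33,553.8
New assessed value = $161,244 × 0.18 = $29,023.92
Combined rate = 0.0123 + 0.0125 + 0.0025 + 0.00377 = 0.03107
Old tax = $33,553.8 × 0.03107 = $1,042.516566
New tax = $29,023.92 × 0.03107 = $901.7731944
Reduction = $1,042.516566 − $901.7731944 = $140.7433716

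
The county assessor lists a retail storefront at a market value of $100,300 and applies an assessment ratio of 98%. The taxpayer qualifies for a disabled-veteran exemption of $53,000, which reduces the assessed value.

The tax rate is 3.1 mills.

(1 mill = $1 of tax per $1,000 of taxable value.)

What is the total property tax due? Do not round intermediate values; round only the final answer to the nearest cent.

$140.41

Assessed value = $100,300 × 0.98 = $98,294
Taxable value = $98,294 − $53,000 = $45,294
Tax = $45,294 × 0.0031 = $140.4114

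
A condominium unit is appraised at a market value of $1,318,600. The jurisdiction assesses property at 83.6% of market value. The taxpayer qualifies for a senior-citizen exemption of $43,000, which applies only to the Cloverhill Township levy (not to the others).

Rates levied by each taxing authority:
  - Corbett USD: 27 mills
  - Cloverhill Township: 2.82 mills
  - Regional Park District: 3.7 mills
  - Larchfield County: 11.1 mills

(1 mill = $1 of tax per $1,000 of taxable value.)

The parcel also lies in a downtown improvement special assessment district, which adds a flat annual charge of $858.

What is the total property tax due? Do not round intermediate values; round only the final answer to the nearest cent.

Assessed value = $1,318,600 × 0.836 = $1,102,349.6
Corbett USD: $1,102,349.6 × 0.027 = $29,763.4392
Cloverhill Township: ($1,102,349.6 − $43,000) × 0.00282 = $1,059,349.6 × 0.00282 = $2,987.365872
Regional Park District: $1,102,349.6 × 0.0037 = $4,078.69352
Larchfield County: $1,102,349.6 × 0.0111 = $12,236.08056
Levies subtotal = $49,065.579152
Total = $49,065.579152 + $858 = $49,923.579152

$49,923.58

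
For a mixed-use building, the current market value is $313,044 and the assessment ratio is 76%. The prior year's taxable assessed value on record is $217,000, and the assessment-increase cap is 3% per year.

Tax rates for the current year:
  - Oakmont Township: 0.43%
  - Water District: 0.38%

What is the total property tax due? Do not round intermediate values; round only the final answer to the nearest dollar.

$1,810

Uncapped assessed value = $313,044 × 0.76 = $237,913.44
Cap limit = $217,000 × 1.03 = $223,510
Taxable assessed value = min($237,913.44, $223,510) = $223,510 (cap binds)
Oakmont Township: $223,510 × 0.0043 = $961.093
Water District: $223,510 × 0.0038 = $849.338
Total = $1,810.431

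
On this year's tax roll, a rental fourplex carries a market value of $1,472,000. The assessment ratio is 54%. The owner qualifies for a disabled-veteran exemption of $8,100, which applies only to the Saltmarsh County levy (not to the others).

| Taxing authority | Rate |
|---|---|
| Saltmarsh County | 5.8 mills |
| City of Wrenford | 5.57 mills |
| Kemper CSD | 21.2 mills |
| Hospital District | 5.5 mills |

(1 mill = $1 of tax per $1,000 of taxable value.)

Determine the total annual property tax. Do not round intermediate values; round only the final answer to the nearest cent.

$30,214.10

Assessed value = $1,472,000 × 0.54 = $794,880
Saltmarsh County: ($794,880 − $8,100) × 0.0058 = $786,780 × 0.0058 = $4,563.324
City of Wrenford: $794,880 × 0.00557 = $4,427.4816
Kemper CSD: $794,880 × 0.0212 = $16,851.456
Hospital District: $794,880 × 0.0055 = $4,371.84
Total = $30,214.1016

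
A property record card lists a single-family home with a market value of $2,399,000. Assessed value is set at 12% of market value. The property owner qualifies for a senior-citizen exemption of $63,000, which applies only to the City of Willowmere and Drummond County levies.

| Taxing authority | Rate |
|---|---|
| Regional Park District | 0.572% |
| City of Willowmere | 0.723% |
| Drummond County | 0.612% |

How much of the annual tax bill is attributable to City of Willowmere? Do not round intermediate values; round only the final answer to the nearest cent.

$1,625.88

Assessed value = $2,399,000 × 0.12 = $287,880
City of Willowmere taxable value = $287,880 − $63,000 = $224,880
City of Willowmere levy = $224,880 × 0.00723 = $1,625.8824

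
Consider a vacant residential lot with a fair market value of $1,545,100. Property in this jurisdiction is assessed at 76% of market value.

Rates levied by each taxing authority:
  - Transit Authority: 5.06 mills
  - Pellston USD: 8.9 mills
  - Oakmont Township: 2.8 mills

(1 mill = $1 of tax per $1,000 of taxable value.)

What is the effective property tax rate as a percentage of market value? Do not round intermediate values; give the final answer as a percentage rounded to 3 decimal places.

Assessed value = $1,545,100 × 0.76 = $1,174,276
Transit Authority: $1,174,276 × 0.00506 = $5,941.83656
Pellston USD: $1,174,276 × 0.0089 = $10,451.0564
Oakmont Township: $1,174,276 × 0.0028 = $3,287.9728
Total tax = $19,680.86576
Effective rate = $19,680.86576 ÷ $1,545,100 = 1.274% of market value

1.274%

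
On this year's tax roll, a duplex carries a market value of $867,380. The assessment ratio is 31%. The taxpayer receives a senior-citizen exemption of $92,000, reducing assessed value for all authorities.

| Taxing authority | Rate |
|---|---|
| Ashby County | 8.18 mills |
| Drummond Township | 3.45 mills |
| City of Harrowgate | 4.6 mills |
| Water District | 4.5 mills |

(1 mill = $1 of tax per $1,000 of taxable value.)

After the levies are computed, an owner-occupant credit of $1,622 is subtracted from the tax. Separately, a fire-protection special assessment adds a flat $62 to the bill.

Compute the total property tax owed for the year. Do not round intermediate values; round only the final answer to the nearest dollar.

Assessed value = $867,380 × 0.31 = $268,887.8
Taxable value = $268,887.8 − $92,000 = $176,887.8
Ashby County: $176,887.8 × 0.00818 = $1,446.942204
Drummond Township: $176,887.8 × 0.00345 = $610.26291
City of Harrowgate: $176,887.8 × 0.0046 = $813.68388
Water District: $176,887.8 × 0.0045 = $795.9951
Levies subtotal = $3,666.884094
After credit = $3,666.884094 − $1,622 = $2,044.884094
Total = $2,044.884094 + $62 = $2,106.884094

$2,107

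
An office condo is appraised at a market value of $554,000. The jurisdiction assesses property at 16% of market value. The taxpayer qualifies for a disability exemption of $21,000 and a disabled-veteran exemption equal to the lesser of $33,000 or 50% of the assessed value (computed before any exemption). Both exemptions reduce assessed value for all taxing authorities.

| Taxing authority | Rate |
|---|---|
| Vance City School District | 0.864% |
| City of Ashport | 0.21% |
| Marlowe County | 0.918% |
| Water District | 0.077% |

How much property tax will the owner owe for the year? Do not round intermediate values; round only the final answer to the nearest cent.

Assessed value = $554,000 × 0.16 = $88,640
Disabled-veteran exemption = min($33,000, 50% × $88,640) = min($33,000, $44,320) = $33,000 (dollar cap binds)
Taxable value = $88,640 − $21,000 − $33,000 = $34,640
Vance City School District: $34,640 × 0.00864 = $299.2896
City of Ashport: $34,640 × 0.0021 = $72.744
Marlowe County: $34,640 × 0.00918 = $317.9952
Water District: $34,640 × 0.00077 = $26.6728
Total = $716.7016

$716.70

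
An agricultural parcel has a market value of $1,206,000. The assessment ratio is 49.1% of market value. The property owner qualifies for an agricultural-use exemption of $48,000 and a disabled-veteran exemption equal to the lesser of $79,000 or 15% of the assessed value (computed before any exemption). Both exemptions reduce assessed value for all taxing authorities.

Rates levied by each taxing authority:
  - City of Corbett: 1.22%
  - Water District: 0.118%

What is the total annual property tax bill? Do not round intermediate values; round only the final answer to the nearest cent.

Assessed value = $1,206,000 × 0.491 = $592,146
Disabled-veteran exemption = min($79,000, 15% × $592,146) = min($79,000, $88,821.9) = $79,000 (dollar cap binds)
Taxable value = $592,146 − $48,000 − $79,000 = $465,146
City of Corbett: $465,146 × 0.0122 = $5,674.7812
Water District: $465,146 × 0.00118 = $548.87228
Total = $6,223.65348

$6,223.65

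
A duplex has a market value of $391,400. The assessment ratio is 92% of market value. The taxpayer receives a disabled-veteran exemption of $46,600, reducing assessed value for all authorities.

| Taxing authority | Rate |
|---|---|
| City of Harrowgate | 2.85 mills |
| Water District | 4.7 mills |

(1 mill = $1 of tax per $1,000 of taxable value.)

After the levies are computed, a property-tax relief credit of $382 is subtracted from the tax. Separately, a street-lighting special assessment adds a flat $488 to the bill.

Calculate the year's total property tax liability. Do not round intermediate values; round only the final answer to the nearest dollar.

$2,473

Assessed value = $391,400 × 0.92 = $360,088
Taxable value = $360,088 − $46,600 = $313,488
City of Harrowgate: $313,488 × 0.00285 = $893.4408
Water District: $313,488 × 0.0047 = $1,473.3936
Levies subtotal = $2,366.8344
After credit = $2,366.8344 − $382 = $1,984.8344
Total = $1,984.8344 + $488 = $2,472.8344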